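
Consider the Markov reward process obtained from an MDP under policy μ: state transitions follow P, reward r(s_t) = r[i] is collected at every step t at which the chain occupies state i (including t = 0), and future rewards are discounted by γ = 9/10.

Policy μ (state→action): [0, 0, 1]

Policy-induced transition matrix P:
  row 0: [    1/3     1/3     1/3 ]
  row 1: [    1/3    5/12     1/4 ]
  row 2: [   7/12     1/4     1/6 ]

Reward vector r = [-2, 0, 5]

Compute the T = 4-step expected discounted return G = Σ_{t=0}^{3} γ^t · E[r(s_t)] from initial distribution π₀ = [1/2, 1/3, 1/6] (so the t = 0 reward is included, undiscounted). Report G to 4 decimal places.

t=0: π = [0.5000, 0.3333, 0.1667], E[r] = -0.1667, γ^t·E[r] = -0.166667, running G = -0.166667
t=1: π = [0.3750, 0.3472, 0.2778], E[r] = 0.6389, γ^t·E[r] = 0.575000, running G = 0.408333
t=2: π = [0.4028, 0.3391, 0.2581], E[r] = 0.4850, γ^t·E[r] = 0.392813, running G = 0.801146
t=3: π = [0.3979, 0.3401, 0.2621], E[r] = 0.5146, γ^t·E[r] = 0.375117, running G = 1.176263

G = 1.1763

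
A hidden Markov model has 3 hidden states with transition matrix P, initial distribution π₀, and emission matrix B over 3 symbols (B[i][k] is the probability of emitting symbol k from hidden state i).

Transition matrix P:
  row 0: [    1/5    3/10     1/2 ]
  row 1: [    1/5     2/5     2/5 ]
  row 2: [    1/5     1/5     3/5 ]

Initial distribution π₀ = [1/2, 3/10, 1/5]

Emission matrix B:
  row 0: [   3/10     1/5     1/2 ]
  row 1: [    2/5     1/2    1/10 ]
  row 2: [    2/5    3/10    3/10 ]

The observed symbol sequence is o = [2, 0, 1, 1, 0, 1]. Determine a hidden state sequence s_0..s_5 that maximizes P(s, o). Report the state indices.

path = [0, 2, 2, 2, 2, 2]

t=0: δ = [2.500e-01, 3.000e-02, 6.000e-02]  (obs o_0=2)
t=1: δ = [1.500e-02, 3.000e-02, 5.000e-02]  ψ = [0, 0, 0]  (obs o_1=0)
t=2: δ = [2.000e-03, 6.000e-03, 9.000e-03]  ψ = [2, 1, 2]  (obs o_2=1)
t=3: δ = [3.600e-04, 1.200e-03, 1.620e-03]  ψ = [2, 1, 2]  (obs o_3=1)
t=4: δ = [9.720e-05, 1.920e-04, 3.888e-04]  ψ = [2, 1, 2]  (obs o_4=0)
t=5: δ = [1.555e-05, 3.888e-05, 6.998e-05]  ψ = [2, 2, 2]  (obs o_5=1)
backtrack: best end state = 2; path = [0, 2, 2, 2, 2, 2]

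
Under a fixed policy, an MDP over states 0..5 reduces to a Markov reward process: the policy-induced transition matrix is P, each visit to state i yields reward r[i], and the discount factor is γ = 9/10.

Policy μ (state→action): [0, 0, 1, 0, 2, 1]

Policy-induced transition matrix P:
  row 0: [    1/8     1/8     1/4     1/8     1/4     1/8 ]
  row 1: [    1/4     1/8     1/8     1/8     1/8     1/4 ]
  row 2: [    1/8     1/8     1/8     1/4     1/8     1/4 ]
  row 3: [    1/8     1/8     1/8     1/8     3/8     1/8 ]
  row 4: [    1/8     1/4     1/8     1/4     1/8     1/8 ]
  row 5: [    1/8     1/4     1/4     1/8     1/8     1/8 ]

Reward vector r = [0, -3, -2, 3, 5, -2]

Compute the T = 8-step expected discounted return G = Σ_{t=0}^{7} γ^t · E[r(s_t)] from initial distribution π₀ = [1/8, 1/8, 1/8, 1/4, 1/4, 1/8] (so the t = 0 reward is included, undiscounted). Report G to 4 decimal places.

t=0: π = [0.1250, 0.1250, 0.1250, 0.2500, 0.2500, 0.1250], E[r] = 1.1250, γ^t·E[r] = 1.125000, running G = 1.125000
t=1: π = [0.1406, 0.1719, 0.1563, 0.1719, 0.2031, 0.1563], E[r] = 0.3906, γ^t·E[r] = 0.351563, running G = 1.476563
t=2: π = [0.1465, 0.1699, 0.1621, 0.1699, 0.1855, 0.1660], E[r] = 0.2715, γ^t·E[r] = 0.219902, running G = 1.696465
t=3: π = [0.1462, 0.1689, 0.1641, 0.1685, 0.1858, 0.1665], E[r] = 0.2664, γ^t·E[r] = 0.194175, running G = 1.890639
t=4: π = [0.1461, 0.1690, 0.1641, 0.1687, 0.1854, 0.1666], E[r] = 0.2646, γ^t·E[r] = 0.173616, running G = 2.064255
t=5: π = [0.1461, 0.1690, 0.1641, 0.1687, 0.1854, 0.1666], E[r] = 0.2648, γ^t·E[r] = 0.156374, running G = 2.220629
t=6: π = [0.1461, 0.1690, 0.1641, 0.1687, 0.1854, 0.1666], E[r] = 0.2648, γ^t·E[r] = 0.140708, running G = 2.361336
t=7: π = [0.1461, 0.1690, 0.1641, 0.1687, 0.1854, 0.1666], E[r] = 0.2648, γ^t·E[r] = 0.126641, running G = 2.487977

G = 2.4880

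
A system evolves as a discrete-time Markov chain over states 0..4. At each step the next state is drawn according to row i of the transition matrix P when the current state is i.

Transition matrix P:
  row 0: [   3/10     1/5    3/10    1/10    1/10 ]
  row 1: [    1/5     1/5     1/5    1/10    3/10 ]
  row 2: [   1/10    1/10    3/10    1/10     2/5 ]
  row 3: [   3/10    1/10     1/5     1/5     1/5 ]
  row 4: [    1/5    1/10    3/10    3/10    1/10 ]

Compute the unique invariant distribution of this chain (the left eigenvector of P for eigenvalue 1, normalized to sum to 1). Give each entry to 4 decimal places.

Balance equations π_j = Σ_i π_i·P[i][j]:
  π_0 = 3/10·π_0 + 1/5·π_1 + 1/10·π_2 + 3/10·π_3 + 1/5·π_4
  π_1 = 1/5·π_0 + 1/5·π_1 + 1/10·π_2 + 1/10·π_3 + 1/10·π_4
  π_2 = 3/10·π_0 + 1/5·π_1 + 3/10·π_2 + 1/5·π_3 + 3/10·π_4
  π_3 = 1/10·π_0 + 1/10·π_1 + 1/10·π_2 + 1/5·π_3 + 3/10·π_4
  normalize: π_0 + π_1 + π_2 + π_3 + π_4 = 1
Solving the linear system gives exactly π = [209/995, 1204/8955, 2422/8955, 1441/8955, 223/995].

π = [0.2101, 0.1345, 0.2705, 0.1609, 0.2241]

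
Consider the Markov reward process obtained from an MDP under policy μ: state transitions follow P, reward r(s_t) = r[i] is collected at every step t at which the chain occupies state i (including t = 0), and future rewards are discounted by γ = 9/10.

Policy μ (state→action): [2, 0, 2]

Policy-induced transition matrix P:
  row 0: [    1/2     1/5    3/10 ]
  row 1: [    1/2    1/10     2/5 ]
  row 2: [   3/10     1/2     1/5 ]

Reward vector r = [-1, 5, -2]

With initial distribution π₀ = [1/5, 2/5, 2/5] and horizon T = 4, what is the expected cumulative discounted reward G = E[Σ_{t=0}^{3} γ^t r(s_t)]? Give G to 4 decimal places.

t=0: π = [0.2000, 0.4000, 0.4000], E[r] = 1.0000, γ^t·E[r] = 1.000000, running G = 1.000000
t=1: π = [0.4200, 0.2800, 0.3000], E[r] = 0.3800, γ^t·E[r] = 0.342000, running G = 1.342000
t=2: π = [0.4400, 0.2620, 0.2980], E[r] = 0.2740, γ^t·E[r] = 0.221940, running G = 1.563940
t=3: π = [0.4404, 0.2632, 0.2964], E[r] = 0.2828, γ^t·E[r] = 0.206161, running G = 1.770101

G = 1.7701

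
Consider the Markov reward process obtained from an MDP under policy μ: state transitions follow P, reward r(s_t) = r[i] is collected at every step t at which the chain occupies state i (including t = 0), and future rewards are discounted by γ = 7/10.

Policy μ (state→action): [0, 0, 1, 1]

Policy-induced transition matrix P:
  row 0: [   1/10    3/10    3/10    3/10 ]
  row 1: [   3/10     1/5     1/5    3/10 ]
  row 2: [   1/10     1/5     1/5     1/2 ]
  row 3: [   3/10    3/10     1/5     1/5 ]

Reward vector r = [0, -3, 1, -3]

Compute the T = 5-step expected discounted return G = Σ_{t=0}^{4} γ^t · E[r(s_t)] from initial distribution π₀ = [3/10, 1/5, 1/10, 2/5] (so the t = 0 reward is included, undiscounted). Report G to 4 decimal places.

t=0: π = [0.3000, 0.2000, 0.1000, 0.4000], E[r] = -1.7000, γ^t·E[r] = -1.700000, running G = -1.700000
t=1: π = [0.2200, 0.2700, 0.2300, 0.2800], E[r] = -1.4200, γ^t·E[r] = -0.994000, running G = -2.694000
t=2: π = [0.2100, 0.2500, 0.2220, 0.3180], E[r] = -1.4820, γ^t·E[r] = -0.726180, running G = -3.420180
t=3: π = [0.2136, 0.2528, 0.2210, 0.3126], E[r] = -1.4752, γ^t·E[r] = -0.505994, running G = -3.926174
t=4: π = [0.2131, 0.2526, 0.2214, 0.3129], E[r] = -1.4753, γ^t·E[r] = -0.354224, running G = -4.280398

G = -4.2804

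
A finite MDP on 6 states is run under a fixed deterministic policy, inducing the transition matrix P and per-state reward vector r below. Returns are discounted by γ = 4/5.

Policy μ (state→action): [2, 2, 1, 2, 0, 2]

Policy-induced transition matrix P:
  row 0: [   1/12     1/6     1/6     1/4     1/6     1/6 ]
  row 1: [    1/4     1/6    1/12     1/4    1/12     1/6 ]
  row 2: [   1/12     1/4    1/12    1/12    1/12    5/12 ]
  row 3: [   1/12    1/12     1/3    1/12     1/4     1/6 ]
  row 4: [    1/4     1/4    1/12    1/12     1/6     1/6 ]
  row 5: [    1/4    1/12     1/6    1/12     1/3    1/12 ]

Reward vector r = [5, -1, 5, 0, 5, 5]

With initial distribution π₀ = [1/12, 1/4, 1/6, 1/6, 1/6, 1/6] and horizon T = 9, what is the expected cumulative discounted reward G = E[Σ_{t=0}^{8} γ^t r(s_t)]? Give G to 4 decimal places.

t=0: π = [0.0833, 0.2500, 0.1667, 0.1667, 0.1667, 0.1667], E[r] = 2.6667, γ^t·E[r] = 2.666667, running G = 2.666667
t=1: π = [0.1806, 0.1667, 0.1458, 0.1389, 0.1736, 0.1944], E[r] = 3.3056, γ^t·E[r] = 2.644444, running G = 5.311111
t=2: π = [0.1725, 0.1655, 0.1493, 0.1412, 0.1846, 0.1869], E[r] = 3.3009, γ^t·E[r] = 2.112593, running G = 7.423704
t=3: π = [0.1728, 0.1671, 0.1486, 0.1397, 0.1834, 0.1884], E[r] = 3.2988, γ^t·E[r] = 1.688988, running G = 9.112691
t=4: π = [0.1732, 0.1670, 0.1484, 0.1400, 0.1834, 0.1881], E[r] = 3.2981, γ^t·E[r] = 1.350894, running G = 10.463585
t=5: π = [0.1731, 0.1670, 0.1484, 0.1400, 0.1834, 0.1881], E[r] = 3.2981, γ^t·E[r] = 1.080709, running G = 11.544294
t=6: π = [0.1731, 0.1670, 0.1484, 0.1400, 0.1834, 0.1881], E[r] = 3.2981, γ^t·E[r] = 0.864573, running G = 12.408867
t=7: π = [0.1731, 0.1670, 0.1484, 0.1400, 0.1834, 0.1881], E[r] = 3.2981, γ^t·E[r] = 0.691660, running G = 13.100528
t=8: π = [0.1731, 0.1670, 0.1484, 0.1400, 0.1834, 0.1881], E[r] = 3.2981, γ^t·E[r] = 0.553328, running G = 13.653855

G = 13.6539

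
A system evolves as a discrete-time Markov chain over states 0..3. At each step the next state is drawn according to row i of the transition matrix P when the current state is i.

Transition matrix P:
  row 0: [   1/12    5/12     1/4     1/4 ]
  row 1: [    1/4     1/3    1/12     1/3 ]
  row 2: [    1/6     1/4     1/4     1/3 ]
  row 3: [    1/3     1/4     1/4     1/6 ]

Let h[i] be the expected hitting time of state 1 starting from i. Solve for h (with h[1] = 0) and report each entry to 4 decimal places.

First-step conditioning: h[1] = 0; for i ≠ 1, h[i] = 1 + Σ_k P[i][k]·h[k].
  h[0] = 1 + 1/12·h[0] + 1/4·h[2] + 1/4·h[3]
  h[2] = 1 + 1/6·h[0] + 1/4·h[2] + 1/3·h[3]
  h[3] = 1 + 1/3·h[0] + 1/4·h[2] + 1/6·h[3]
Solving the 3×3 linear system over states ≠ 1 gives exactly h = [3, 0, 46/13, 45/13] (h[1] = 0 is the target).

h = [3.0000, 0.0000, 3.5385, 3.4615]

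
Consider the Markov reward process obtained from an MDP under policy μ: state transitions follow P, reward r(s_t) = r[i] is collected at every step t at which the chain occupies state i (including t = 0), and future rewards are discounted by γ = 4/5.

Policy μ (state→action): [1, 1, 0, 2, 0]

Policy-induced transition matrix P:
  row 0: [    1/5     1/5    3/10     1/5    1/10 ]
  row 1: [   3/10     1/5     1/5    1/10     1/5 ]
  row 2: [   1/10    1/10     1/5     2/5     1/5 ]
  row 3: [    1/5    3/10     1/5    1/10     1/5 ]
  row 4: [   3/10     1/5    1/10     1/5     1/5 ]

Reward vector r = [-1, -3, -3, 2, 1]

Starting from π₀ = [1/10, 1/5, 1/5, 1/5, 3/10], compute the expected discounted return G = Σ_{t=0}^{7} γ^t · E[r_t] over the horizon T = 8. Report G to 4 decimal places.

t=0: π = [0.1000, 0.2000, 0.2000, 0.2000, 0.3000], E[r] = -0.6000, γ^t·E[r] = -0.600000, running G = -0.600000
t=1: π = [0.2300, 0.2000, 0.1800, 0.2000, 0.1900], E[r] = -0.7800, γ^t·E[r] = -0.624000, running G = -1.224000
t=2: π = [0.2210, 0.2020, 0.2040, 0.1960, 0.1770], E[r] = -0.8700, γ^t·E[r] = -0.556800, running G = -1.780800
t=3: π = [0.2175, 0.1992, 0.2044, 0.2010, 0.1779], E[r] = -0.8484, γ^t·E[r] = -0.434381, running G = -2.215181
t=4: π = [0.2173, 0.1997, 0.2040, 0.2009, 0.1783], E[r] = -0.8482, γ^t·E[r] = -0.347406, running G = -2.562587
t=5: π = [0.2174, 0.1997, 0.2039, 0.2007, 0.1783], E[r] = -0.8484, γ^t·E[r] = -0.278010, running G = -2.840597
t=6: π = [0.2174, 0.1997, 0.2039, 0.2007, 0.1783], E[r] = -0.8485, γ^t·E[r] = -0.222418, running G = -3.063015
t=7: π = [0.2174, 0.1997, 0.2039, 0.2007, 0.1783], E[r] = -0.8485, γ^t·E[r] = -0.177934, running G = -3.240949

G = -3.2409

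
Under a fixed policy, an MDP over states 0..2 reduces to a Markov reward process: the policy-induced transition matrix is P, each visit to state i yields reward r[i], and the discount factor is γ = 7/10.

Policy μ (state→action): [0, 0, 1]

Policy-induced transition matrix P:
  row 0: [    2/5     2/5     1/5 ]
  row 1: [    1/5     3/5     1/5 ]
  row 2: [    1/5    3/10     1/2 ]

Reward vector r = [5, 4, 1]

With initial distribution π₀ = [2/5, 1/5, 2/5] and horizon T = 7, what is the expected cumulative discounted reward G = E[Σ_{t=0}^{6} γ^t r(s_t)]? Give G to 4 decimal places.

t=0: π = [0.4000, 0.2000, 0.4000], E[r] = 3.2000, γ^t·E[r] = 3.200000, running G = 3.200000
t=1: π = [0.2800, 0.4000, 0.3200], E[r] = 3.3200, γ^t·E[r] = 2.324000, running G = 5.524000
t=2: π = [0.2560, 0.4480, 0.2960], E[r] = 3.3680, γ^t·E[r] = 1.650320, running G = 7.174320
t=3: π = [0.2512, 0.4600, 0.2888], E[r] = 3.3848, γ^t·E[r] = 1.160986, running G = 8.335306
t=4: π = [0.2502, 0.4631, 0.2866], E[r] = 3.3903, γ^t·E[r] = 0.814016, running G = 9.149322
t=5: π = [0.2500, 0.4640, 0.2860], E[r] = 3.3921, γ^t·E[r] = 0.570106, running G = 9.719428
t=6: π = [0.2500, 0.4642, 0.2858], E[r] = 3.3926, γ^t·E[r] = 0.399138, running G = 10.118566

G = 10.1186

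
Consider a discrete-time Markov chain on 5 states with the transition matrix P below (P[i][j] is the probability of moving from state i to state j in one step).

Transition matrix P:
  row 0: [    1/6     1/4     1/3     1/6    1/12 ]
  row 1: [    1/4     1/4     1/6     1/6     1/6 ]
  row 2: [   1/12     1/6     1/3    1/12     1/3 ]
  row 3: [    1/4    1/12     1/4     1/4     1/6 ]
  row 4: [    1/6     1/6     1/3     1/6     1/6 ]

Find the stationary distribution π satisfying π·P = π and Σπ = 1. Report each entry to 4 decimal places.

π = [0.1707, 0.1832, 0.2898, 0.1555, 0.2007]

Balance equations π_j = Σ_i π_i·P[i][j]:
  π_0 = 1/6·π_0 + 1/4·π_1 + 1/12·π_2 + 1/4·π_3 + 1/6·π_4
  π_1 = 1/4·π_0 + 1/4·π_1 + 1/6·π_2 + 1/12·π_3 + 1/6·π_4
  π_2 = 1/3·π_0 + 1/6·π_1 + 1/3·π_2 + 1/4·π_3 + 1/3·π_4
  π_3 = 1/6·π_0 + 1/6·π_1 + 1/12·π_2 + 1/4·π_3 + 1/6·π_4
  normalize: π_0 + π_1 + π_2 + π_3 + π_4 = 1
Solving the linear system gives exactly π = [2930/17161, 24/131, 4974/17161, 2668/17161, 3445/17161].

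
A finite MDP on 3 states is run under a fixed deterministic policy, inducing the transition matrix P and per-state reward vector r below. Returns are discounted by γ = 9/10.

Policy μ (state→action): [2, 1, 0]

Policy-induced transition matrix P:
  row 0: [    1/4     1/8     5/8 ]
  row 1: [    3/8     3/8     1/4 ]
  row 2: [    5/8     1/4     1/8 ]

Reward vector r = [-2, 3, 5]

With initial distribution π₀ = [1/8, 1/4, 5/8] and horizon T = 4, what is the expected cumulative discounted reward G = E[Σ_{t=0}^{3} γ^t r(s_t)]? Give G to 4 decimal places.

G = 7.1190

t=0: π = [0.1250, 0.2500, 0.6250], E[r] = 3.6250, γ^t·E[r] = 3.625000, running G = 3.625000
t=1: π = [0.5156, 0.2656, 0.2188], E[r] = 0.8594, γ^t·E[r] = 0.773438, running G = 4.398438
t=2: π = [0.3652, 0.2188, 0.4160], E[r] = 2.0059, γ^t·E[r] = 1.624746, running G = 6.023184
t=3: π = [0.4333, 0.2317, 0.3350], E[r] = 1.5032, γ^t·E[r] = 1.095814, running G = 7.118997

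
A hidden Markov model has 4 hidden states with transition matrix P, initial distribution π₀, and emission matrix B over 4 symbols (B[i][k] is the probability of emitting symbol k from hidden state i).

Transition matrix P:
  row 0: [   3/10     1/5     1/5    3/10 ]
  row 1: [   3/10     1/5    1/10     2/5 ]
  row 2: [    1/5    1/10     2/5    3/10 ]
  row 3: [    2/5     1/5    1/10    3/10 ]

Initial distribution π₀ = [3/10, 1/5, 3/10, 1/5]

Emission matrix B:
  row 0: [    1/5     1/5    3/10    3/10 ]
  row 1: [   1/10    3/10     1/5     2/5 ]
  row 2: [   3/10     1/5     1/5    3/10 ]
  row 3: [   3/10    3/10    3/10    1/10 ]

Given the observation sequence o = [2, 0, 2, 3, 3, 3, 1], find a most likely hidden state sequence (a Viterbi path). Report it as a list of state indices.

path = [2, 2, 2, 2, 2, 2, 3]

t=0: δ = [9.000e-02, 4.000e-02, 6.000e-02, 6.000e-02]  (obs o_0=2)
t=1: δ = [5.400e-03, 1.800e-03, 7.200e-03, 8.100e-03]  ψ = [0, 0, 2, 0]  (obs o_1=0)
t=2: δ = [9.720e-04, 3.240e-04, 5.760e-04, 7.290e-04]  ψ = [3, 3, 2, 3]  (obs o_2=2)
t=3: δ = [8.748e-05, 7.776e-05, 6.912e-05, 2.916e-05]  ψ = [0, 0, 2, 0]  (obs o_3=3)
t=4: δ = [7.873e-06, 6.998e-06, 8.294e-06, 3.110e-06]  ψ = [0, 0, 2, 1]  (obs o_4=3)
t=5: δ = [7.086e-07, 6.299e-07, 9.953e-07, 2.799e-07]  ψ = [0, 0, 2, 1]  (obs o_5=3)
t=6: δ = [4.252e-08, 4.252e-08, 7.963e-08, 8.958e-08]  ψ = [0, 0, 2, 2]  (obs o_6=1)
backtrack: best end state = 3; path = [2, 2, 2, 2, 2, 2, 3]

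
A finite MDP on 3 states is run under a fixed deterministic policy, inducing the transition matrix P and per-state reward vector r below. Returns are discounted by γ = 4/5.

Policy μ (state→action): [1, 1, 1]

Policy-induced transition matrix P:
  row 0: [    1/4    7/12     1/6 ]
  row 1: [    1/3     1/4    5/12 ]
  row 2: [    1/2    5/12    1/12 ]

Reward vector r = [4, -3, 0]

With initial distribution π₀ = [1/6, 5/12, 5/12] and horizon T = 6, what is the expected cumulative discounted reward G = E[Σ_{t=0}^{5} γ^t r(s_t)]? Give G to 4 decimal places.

G = 0.0356

t=0: π = [0.1667, 0.4167, 0.4167], E[r] = -0.5833, γ^t·E[r] = -0.583333, running G = -0.583333
t=1: π = [0.3889, 0.3750, 0.2361], E[r] = 0.4306, γ^t·E[r] = 0.344444, running G = -0.238889
t=2: π = [0.3403, 0.4190, 0.2407], E[r] = 0.1042, γ^t·E[r] = 0.066667, running G = -0.172222
t=3: π = [0.3451, 0.4035, 0.2514], E[r] = 0.1698, γ^t·E[r] = 0.086914, running G = -0.085309
t=4: π = [0.3465, 0.4069, 0.2466], E[r] = 0.1651, γ^t·E[r] = 0.067621, running G = -0.017687
t=5: π = [0.3456, 0.4066, 0.2478], E[r] = 0.1625, γ^t·E[r] = 0.053241, running G = 0.035554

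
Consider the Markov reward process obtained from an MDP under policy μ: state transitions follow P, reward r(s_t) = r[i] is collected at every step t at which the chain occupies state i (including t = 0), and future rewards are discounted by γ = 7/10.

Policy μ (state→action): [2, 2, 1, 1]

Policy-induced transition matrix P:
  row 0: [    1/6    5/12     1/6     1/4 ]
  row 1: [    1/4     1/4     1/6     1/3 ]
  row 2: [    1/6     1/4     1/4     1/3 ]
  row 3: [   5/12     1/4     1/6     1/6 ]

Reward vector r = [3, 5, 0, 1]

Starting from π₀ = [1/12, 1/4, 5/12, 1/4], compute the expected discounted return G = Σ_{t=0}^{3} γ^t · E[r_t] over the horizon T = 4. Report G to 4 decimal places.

t=0: π = [0.0833, 0.2500, 0.4167, 0.2500], E[r] = 1.7500, γ^t·E[r] = 1.750000, running G = 1.750000
t=1: π = [0.2500, 0.2639, 0.2014, 0.2847], E[r] = 2.3542, γ^t·E[r] = 1.647917, running G = 3.397917
t=2: π = [0.2598, 0.2917, 0.1834, 0.2650], E[r] = 2.5029, γ^t·E[r] = 1.226418, running G = 4.624334
t=3: π = [0.2572, 0.2933, 0.1820, 0.2675], E[r] = 2.5057, γ^t·E[r] = 0.859468, running G = 5.483803

G = 5.4838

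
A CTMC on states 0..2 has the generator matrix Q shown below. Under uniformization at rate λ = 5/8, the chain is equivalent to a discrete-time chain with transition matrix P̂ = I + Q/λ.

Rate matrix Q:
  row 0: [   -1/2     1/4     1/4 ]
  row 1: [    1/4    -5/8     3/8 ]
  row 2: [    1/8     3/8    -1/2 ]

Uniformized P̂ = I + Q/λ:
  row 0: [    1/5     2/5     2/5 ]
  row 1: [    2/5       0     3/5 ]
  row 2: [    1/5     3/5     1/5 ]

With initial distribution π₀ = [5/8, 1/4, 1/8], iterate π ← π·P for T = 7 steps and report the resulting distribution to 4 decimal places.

π = [0.2685, 0.3409, 0.3906]

t=0: π = [0.6250, 0.2500, 0.1250]
t=1: π = [0.2500, 0.3250, 0.4250]
t=2: π = [0.2650, 0.3550, 0.3800]
t=3: π = [0.2710, 0.3340, 0.3950]
t=4: π = [0.2668, 0.3454, 0.3878]
t=5: π = [0.2691, 0.3394, 0.3915]
t=6: π = [0.2679, 0.3425, 0.3896]
t=7: π = [0.2685, 0.3409, 0.3906]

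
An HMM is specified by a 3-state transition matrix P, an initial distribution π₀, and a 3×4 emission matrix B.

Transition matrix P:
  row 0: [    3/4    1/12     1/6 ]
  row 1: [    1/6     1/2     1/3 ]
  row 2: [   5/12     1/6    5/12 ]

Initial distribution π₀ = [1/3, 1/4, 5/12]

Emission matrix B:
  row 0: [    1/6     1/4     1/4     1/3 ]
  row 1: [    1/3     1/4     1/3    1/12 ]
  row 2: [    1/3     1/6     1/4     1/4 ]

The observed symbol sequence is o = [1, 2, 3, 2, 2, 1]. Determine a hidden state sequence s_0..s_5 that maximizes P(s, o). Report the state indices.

path = [0, 0, 0, 0, 0, 0]

t=0: δ = [8.333e-02, 6.250e-02, 6.944e-02]  (obs o_0=1)
t=1: δ = [1.562e-02, 1.042e-02, 7.234e-03]  ψ = [0, 1, 2]  (obs o_1=2)
t=2: δ = [3.906e-03, 4.340e-04, 8.681e-04]  ψ = [0, 1, 1]  (obs o_2=3)
t=3: δ = [7.324e-04, 1.085e-04, 1.628e-04]  ψ = [0, 0, 0]  (obs o_3=2)
t=4: δ = [1.373e-04, 2.035e-05, 3.052e-05]  ψ = [0, 0, 0]  (obs o_4=2)
t=5: δ = [2.575e-05, 2.861e-06, 3.815e-06]  ψ = [0, 0, 0]  (obs o_5=1)
backtrack: best end state = 0; path = [0, 0, 0, 0, 0, 0]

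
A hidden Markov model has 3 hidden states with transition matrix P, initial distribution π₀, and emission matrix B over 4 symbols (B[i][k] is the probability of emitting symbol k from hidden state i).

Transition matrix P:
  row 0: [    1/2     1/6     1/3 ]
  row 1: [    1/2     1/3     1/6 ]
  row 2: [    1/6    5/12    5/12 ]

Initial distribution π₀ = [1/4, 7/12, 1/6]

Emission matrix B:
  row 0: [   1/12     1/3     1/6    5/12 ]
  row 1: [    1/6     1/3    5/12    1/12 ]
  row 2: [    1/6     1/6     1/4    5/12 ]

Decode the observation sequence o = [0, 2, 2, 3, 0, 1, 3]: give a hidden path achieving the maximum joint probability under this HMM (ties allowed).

t=0: δ = [2.083e-02, 9.722e-02, 2.778e-02]  (obs o_0=0)
t=1: δ = [8.102e-03, 1.350e-02, 4.051e-03]  ψ = [1, 1, 1]  (obs o_1=2)
t=2: δ = [1.125e-03, 1.875e-03, 6.752e-04]  ψ = [1, 1, 0]  (obs o_2=2)
t=3: δ = [3.907e-04, 5.210e-05, 1.563e-04]  ψ = [1, 1, 0]  (obs o_3=3)
t=4: δ = [1.628e-05, 1.085e-05, 2.171e-05]  ψ = [0, 0, 0]  (obs o_4=0)
t=5: δ = [2.713e-06, 3.015e-06, 1.507e-06]  ψ = [0, 2, 2]  (obs o_5=1)
t=6: δ = [6.281e-07, 8.374e-08, 3.768e-07]  ψ = [1, 1, 0]  (obs o_6=3)
backtrack: best end state = 0; path = [1, 1, 1, 0, 2, 1, 0]

path = [1, 1, 1, 0, 2, 1, 0]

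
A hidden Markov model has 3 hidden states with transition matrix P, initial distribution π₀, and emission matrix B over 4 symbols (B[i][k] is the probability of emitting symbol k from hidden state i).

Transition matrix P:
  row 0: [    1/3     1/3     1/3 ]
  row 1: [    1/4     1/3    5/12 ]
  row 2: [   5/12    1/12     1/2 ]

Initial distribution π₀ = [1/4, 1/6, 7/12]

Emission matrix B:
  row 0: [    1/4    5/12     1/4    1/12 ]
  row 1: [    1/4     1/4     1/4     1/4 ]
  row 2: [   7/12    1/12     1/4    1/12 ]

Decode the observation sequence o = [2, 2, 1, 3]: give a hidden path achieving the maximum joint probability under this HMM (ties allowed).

t=0: δ = [6.250e-02, 4.167e-02, 1.458e-01]  (obs o_0=2)
t=1: δ = [1.519e-02, 5.208e-03, 1.823e-02]  ψ = [2, 0, 2]  (obs o_1=2)
t=2: δ = [3.165e-03, 1.266e-03, 7.595e-04]  ψ = [2, 0, 2]  (obs o_2=1)
t=3: δ = [8.791e-05, 2.637e-04, 8.791e-05]  ψ = [0, 0, 0]  (obs o_3=3)
backtrack: best end state = 1; path = [2, 2, 0, 1]

path = [2, 2, 0, 1]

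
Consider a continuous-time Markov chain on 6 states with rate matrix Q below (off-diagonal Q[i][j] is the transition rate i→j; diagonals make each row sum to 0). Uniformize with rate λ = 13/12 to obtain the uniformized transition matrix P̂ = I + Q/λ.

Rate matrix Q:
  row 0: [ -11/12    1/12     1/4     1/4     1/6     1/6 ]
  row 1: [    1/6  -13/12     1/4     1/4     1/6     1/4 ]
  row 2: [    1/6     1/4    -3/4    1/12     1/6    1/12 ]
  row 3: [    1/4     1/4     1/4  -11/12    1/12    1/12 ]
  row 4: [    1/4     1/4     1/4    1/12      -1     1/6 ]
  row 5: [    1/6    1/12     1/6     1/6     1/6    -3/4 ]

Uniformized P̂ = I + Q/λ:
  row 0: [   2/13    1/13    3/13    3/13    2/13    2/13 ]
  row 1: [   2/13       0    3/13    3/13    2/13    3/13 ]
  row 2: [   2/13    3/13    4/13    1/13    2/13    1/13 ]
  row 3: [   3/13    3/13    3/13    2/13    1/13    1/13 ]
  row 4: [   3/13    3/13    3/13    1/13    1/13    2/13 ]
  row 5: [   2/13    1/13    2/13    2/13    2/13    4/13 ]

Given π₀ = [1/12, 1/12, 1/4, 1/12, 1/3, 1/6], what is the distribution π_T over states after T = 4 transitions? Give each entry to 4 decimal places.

π = [0.1754, 0.1451, 0.2367, 0.1504, 0.1323, 0.1601]

t=0: π = [0.0833, 0.0833, 0.2500, 0.0833, 0.3333, 0.1667]
t=1: π = [0.1859, 0.1731, 0.2372, 0.1218, 0.1218, 0.1603]
t=2: π = [0.1726, 0.1376, 0.2367, 0.1538, 0.1351, 0.1642]
t=3: π = [0.1761, 0.1472, 0.2363, 0.1491, 0.1316, 0.1596]
t=4: π = [0.1754, 0.1451, 0.2367, 0.1504, 0.1323, 0.1601]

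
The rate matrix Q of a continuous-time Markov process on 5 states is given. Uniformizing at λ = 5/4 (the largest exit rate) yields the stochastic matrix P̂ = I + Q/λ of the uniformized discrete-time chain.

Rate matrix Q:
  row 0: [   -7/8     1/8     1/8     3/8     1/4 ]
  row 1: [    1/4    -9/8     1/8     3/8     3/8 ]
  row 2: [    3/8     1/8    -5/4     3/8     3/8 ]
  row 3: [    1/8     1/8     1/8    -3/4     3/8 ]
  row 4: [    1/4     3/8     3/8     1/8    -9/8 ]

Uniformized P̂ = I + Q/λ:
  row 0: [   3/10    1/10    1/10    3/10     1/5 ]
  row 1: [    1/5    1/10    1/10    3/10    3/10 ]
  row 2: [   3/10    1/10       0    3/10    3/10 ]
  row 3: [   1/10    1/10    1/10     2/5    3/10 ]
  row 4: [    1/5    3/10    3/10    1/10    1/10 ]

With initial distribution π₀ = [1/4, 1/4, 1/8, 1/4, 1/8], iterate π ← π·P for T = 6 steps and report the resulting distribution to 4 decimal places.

π = [0.2057, 0.1466, 0.1333, 0.2816, 0.2328]

t=0: π = [0.2500, 0.2500, 0.1250, 0.2500, 0.1250]
t=1: π = [0.2125, 0.1250, 0.1125, 0.3000, 0.2500]
t=2: π = [0.2025, 0.1500, 0.1388, 0.2800, 0.2288]
t=3: π = [0.2061, 0.1458, 0.1319, 0.2823, 0.2340]
t=4: π = [0.2056, 0.1468, 0.1336, 0.2814, 0.2326]
t=5: π = [0.2058, 0.1465, 0.1332, 0.2816, 0.2329]
t=6: π = [0.2057, 0.1466, 0.1333, 0.2816, 0.2328]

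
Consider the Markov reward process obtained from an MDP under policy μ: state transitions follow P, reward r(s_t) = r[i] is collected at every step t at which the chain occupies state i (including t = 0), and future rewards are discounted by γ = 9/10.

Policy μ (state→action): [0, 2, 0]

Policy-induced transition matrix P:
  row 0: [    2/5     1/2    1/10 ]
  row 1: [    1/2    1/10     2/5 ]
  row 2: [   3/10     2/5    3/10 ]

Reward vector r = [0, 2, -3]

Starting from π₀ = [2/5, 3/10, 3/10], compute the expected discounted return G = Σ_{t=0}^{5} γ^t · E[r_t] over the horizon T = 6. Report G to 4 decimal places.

G = -0.5739

t=0: π = [0.4000, 0.3000, 0.3000], E[r] = -0.3000, γ^t·E[r] = -0.300000, running G = -0.300000
t=1: π = [0.4000, 0.3500, 0.2500], E[r] = -0.0500, γ^t·E[r] = -0.045000, running G = -0.345000
t=2: π = [0.4100, 0.3350, 0.2550], E[r] = -0.0950, γ^t·E[r] = -0.076950, running G = -0.421950
t=3: π = [0.4080, 0.3405, 0.2515], E[r] = -0.0735, γ^t·E[r] = -0.053582, running G = -0.475532
t=4: π = [0.4089, 0.3387, 0.2525], E[r] = -0.0801, γ^t·E[r] = -0.052521, running G = -0.528052
t=5: π = [0.4086, 0.3393, 0.2521], E[r] = -0.0777, γ^t·E[r] = -0.045860, running G = -0.573913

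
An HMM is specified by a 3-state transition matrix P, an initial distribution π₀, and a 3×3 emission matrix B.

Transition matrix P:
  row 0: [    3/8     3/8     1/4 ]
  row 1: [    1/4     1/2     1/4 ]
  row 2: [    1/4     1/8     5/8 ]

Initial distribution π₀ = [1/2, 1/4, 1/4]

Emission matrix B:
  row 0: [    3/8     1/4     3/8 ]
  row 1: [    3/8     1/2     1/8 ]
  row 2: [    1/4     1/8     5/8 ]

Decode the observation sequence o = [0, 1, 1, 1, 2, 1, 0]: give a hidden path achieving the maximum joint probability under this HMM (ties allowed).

path = [0, 1, 1, 1, 0, 1, 1]

t=0: δ = [1.875e-01, 9.375e-02, 6.250e-02]  (obs o_0=0)
t=1: δ = [1.758e-02, 3.516e-02, 5.859e-03]  ψ = [0, 0, 0]  (obs o_1=1)
t=2: δ = [2.197e-03, 8.789e-03, 1.099e-03]  ψ = [1, 1, 1]  (obs o_2=1)
t=3: δ = [5.493e-04, 2.197e-03, 2.747e-04]  ψ = [1, 1, 1]  (obs o_3=1)
t=4: δ = [2.060e-04, 1.373e-04, 3.433e-04]  ψ = [1, 1, 1]  (obs o_4=2)
t=5: δ = [2.146e-05, 3.862e-05, 2.682e-05]  ψ = [2, 0, 2]  (obs o_5=1)
t=6: δ = [3.621e-06, 7.242e-06, 4.191e-06]  ψ = [1, 1, 2]  (obs o_6=0)
backtrack: best end state = 1; path = [0, 1, 1, 1, 0, 1, 1]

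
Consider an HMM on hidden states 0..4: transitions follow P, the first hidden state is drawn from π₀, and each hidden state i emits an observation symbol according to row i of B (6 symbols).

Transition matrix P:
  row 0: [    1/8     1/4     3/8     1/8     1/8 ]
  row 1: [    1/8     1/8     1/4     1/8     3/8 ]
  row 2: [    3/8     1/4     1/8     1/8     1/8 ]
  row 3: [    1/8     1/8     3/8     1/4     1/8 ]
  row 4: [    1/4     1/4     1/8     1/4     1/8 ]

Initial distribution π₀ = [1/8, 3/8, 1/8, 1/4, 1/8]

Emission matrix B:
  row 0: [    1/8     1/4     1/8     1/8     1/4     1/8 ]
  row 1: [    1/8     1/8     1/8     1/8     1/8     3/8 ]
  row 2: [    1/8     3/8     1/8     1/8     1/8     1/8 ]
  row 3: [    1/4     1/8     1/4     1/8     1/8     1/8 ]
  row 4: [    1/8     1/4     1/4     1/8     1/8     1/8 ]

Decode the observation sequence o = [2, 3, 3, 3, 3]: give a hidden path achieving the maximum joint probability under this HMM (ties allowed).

path = [3, 2, 0, 2, 0]

t=0: δ = [1.562e-02, 4.688e-02, 1.562e-02, 6.250e-02, 3.125e-02]  (obs o_0=2)
t=1: δ = [9.766e-04, 9.766e-04, 2.930e-03, 1.953e-03, 2.197e-03]  ψ = [3, 3, 3, 3, 1]  (obs o_1=3)
t=2: δ = [1.373e-04, 9.155e-05, 9.155e-05, 6.866e-05, 4.578e-05]  ψ = [2, 2, 3, 4, 1]  (obs o_2=3)
t=3: δ = [4.292e-06, 4.292e-06, 6.437e-06, 2.146e-06, 4.292e-06]  ψ = [2, 0, 0, 0, 1]  (obs o_3=3)
t=4: δ = [3.017e-07, 2.012e-07, 2.012e-07, 1.341e-07, 2.012e-07]  ψ = [2, 2, 0, 4, 1]  (obs o_4=3)
backtrack: best end state = 0; path = [3, 2, 0, 2, 0]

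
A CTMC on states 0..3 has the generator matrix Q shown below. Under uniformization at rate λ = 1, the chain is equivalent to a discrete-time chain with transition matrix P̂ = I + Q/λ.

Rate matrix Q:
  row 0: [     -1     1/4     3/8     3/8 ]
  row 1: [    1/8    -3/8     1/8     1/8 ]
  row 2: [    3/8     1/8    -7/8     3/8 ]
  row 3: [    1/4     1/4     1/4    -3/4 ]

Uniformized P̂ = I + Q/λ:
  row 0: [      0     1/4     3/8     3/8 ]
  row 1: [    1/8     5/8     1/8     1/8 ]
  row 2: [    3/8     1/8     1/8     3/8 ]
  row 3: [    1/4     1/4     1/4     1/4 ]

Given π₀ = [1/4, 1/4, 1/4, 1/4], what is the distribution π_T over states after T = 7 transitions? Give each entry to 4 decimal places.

π = [0.1844, 0.3592, 0.2028, 0.2536]

t=0: π = [0.2500, 0.2500, 0.2500, 0.2500]
t=1: π = [0.1875, 0.3125, 0.2188, 0.2813]
t=2: π = [0.1914, 0.3398, 0.2070, 0.2617]
t=3: π = [0.1855, 0.3516, 0.2056, 0.2573]
t=4: π = [0.1854, 0.3561, 0.2036, 0.2549]
t=5: π = [0.1846, 0.3581, 0.2032, 0.2541]
t=6: π = [0.1845, 0.3589, 0.2029, 0.2537]
t=7: π = [0.1844, 0.3592, 0.2028, 0.2536]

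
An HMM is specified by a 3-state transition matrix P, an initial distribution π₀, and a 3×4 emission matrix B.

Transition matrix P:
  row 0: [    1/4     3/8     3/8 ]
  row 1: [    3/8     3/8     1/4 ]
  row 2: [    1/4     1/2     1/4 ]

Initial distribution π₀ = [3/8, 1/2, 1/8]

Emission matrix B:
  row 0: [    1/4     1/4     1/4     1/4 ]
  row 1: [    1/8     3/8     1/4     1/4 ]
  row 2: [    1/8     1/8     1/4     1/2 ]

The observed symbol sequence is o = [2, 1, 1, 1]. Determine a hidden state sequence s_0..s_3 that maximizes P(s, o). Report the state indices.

path = [1, 1, 1, 1]

t=0: δ = [9.375e-02, 1.250e-01, 3.125e-02]  (obs o_0=2)
t=1: δ = [1.172e-02, 1.758e-02, 4.395e-03]  ψ = [1, 1, 0]  (obs o_1=1)
t=2: δ = [1.648e-03, 2.472e-03, 5.493e-04]  ψ = [1, 1, 0]  (obs o_2=1)
t=3: δ = [2.317e-04, 3.476e-04, 7.725e-05]  ψ = [1, 1, 0]  (obs o_3=1)
backtrack: best end state = 1; path = [1, 1, 1, 1]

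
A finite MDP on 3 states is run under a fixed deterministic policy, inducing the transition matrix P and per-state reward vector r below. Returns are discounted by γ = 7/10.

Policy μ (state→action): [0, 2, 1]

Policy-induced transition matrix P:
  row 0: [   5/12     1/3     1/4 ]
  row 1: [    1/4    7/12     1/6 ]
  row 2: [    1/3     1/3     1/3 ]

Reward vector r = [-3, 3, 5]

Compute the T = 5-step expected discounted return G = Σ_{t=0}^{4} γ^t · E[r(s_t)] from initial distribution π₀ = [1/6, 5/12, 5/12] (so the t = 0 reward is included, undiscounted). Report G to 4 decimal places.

G = 5.6105

t=0: π = [0.1667, 0.4167, 0.4167], E[r] = 2.8333, γ^t·E[r] = 2.833333, running G = 2.833333
t=1: π = [0.3125, 0.4375, 0.2500], E[r] = 1.6250, γ^t·E[r] = 1.137500, running G = 3.970833
t=2: π = [0.3229, 0.4427, 0.2344], E[r] = 1.5313, γ^t·E[r] = 0.750313, running G = 4.721146
t=3: π = [0.3234, 0.4440, 0.2326], E[r] = 1.5252, γ^t·E[r] = 0.523135, running G = 5.244280
t=4: π = [0.3233, 0.4443, 0.2324], E[r] = 1.5251, γ^t·E[r] = 0.366177, running G = 5.610457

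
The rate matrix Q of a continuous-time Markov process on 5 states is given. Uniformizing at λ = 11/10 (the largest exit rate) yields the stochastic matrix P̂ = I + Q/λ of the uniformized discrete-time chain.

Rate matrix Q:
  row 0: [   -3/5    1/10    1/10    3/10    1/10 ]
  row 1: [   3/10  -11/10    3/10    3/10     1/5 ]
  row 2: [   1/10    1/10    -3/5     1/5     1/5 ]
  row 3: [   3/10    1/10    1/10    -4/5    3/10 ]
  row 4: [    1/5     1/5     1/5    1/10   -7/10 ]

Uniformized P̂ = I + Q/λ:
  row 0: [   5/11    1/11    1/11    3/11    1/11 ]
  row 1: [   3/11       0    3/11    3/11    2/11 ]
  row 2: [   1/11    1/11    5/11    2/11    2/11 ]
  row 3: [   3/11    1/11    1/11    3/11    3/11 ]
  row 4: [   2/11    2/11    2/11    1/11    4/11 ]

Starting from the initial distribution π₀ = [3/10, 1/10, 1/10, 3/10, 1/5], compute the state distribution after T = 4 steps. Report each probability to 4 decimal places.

π = [0.2661, 0.1013, 0.2008, 0.2155, 0.2163]

t=0: π = [0.3000, 0.1000, 0.1000, 0.3000, 0.2000]
t=1: π = [0.2909, 0.1000, 0.1636, 0.2273, 0.2182]
t=2: π = [0.2760, 0.1017, 0.1884, 0.2182, 0.2157]
t=3: π = [0.2690, 0.1013, 0.1975, 0.2164, 0.2158]
t=4: π = [0.2661, 0.1013, 0.2008, 0.2155, 0.2163]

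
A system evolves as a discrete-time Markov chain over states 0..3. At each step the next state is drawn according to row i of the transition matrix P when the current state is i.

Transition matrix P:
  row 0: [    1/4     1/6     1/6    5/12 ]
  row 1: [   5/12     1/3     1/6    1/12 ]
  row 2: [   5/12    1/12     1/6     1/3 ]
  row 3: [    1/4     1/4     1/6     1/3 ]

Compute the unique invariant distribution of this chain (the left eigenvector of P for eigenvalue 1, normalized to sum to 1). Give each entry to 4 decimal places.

π = [0.3134, 0.2139, 0.1667, 0.3060]

Balance equations π_j = Σ_i π_i·P[i][j]:
  π_0 = 1/4·π_0 + 5/12·π_1 + 5/12·π_2 + 1/4·π_3
  π_1 = 1/6·π_0 + 1/3·π_1 + 1/12·π_2 + 1/4·π_3
  π_2 = 1/6·π_0 + 1/6·π_1 + 1/6·π_2 + 1/6·π_3
  normalize: π_0 + π_1 + π_2 + π_3 = 1
Solving the linear system gives exactly π = [21/67, 43/201, 1/6, 41/134].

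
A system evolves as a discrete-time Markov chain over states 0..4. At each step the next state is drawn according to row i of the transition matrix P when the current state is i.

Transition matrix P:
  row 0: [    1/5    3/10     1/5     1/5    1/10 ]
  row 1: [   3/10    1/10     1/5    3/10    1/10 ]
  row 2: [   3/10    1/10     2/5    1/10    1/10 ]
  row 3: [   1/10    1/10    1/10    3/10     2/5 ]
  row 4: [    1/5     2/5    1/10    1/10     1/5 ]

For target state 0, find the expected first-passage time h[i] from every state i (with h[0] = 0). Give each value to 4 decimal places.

h = [0.0000, 4.2225, 3.9841, 5.1759, 4.5062]

First-step conditioning: h[0] = 0; for i ≠ 0, h[i] = 1 + Σ_k P[i][k]·h[k].
  h[1] = 1 + 1/10·h[1] + 1/5·h[2] + 3/10·h[3] + 1/10·h[4]
  h[2] = 1 + 1/10·h[1] + 2/5·h[2] + 1/10·h[3] + 1/10·h[4]
  h[3] = 1 + 1/10·h[1] + 1/10·h[2] + 3/10·h[3] + 2/5·h[4]
  h[4] = 1 + 2/5·h[1] + 1/10·h[2] + 1/10·h[3] + 1/5·h[4]
Solving the 4×4 linear system over states ≠ 0 gives exactly h = [0, 3720/881, 3510/881, 4560/881, 3970/881] (h[0] = 0 is the target).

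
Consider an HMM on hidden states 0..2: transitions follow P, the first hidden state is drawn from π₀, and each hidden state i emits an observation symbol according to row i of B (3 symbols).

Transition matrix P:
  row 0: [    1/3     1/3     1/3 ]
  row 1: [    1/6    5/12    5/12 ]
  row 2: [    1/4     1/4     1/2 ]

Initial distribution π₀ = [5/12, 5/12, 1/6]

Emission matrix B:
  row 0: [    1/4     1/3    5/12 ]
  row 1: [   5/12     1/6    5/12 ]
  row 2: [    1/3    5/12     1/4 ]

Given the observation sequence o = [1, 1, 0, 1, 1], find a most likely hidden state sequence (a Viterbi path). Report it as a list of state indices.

t=0: δ = [1.389e-01, 6.944e-02, 6.944e-02]  (obs o_0=1)
t=1: δ = [1.543e-02, 7.716e-03, 1.929e-02]  ψ = [0, 0, 0]  (obs o_1=1)
t=2: δ = [1.286e-03, 2.143e-03, 3.215e-03]  ψ = [0, 0, 2]  (obs o_2=0)
t=3: δ = [2.679e-04, 1.488e-04, 6.698e-04]  ψ = [2, 1, 2]  (obs o_3=1)
t=4: δ = [5.582e-05, 2.791e-05, 1.395e-04]  ψ = [2, 2, 2]  (obs o_4=1)
backtrack: best end state = 2; path = [0, 2, 2, 2, 2]

path = [0, 2, 2, 2, 2]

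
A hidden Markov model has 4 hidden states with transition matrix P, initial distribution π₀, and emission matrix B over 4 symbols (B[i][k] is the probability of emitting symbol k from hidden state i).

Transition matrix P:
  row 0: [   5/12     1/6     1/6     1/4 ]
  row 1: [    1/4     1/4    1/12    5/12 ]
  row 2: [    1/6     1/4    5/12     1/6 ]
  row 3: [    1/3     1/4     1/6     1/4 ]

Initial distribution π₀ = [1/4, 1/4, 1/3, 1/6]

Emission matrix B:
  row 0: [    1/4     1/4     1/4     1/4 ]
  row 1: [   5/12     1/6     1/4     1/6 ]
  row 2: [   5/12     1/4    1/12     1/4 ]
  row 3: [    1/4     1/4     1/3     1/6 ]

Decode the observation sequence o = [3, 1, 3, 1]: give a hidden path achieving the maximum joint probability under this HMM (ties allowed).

t=0: δ = [6.250e-02, 4.167e-02, 8.333e-02, 2.778e-02]  (obs o_0=3)
t=1: δ = [6.510e-03, 3.472e-03, 8.681e-03, 4.340e-03]  ψ = [0, 2, 2, 1]  (obs o_1=1)
t=2: δ = [6.782e-04, 3.617e-04, 9.042e-04, 2.713e-04]  ψ = [0, 2, 2, 0]  (obs o_2=3)
t=3: δ = [7.064e-05, 3.768e-05, 9.419e-05, 4.239e-05]  ψ = [0, 2, 2, 0]  (obs o_3=1)
backtrack: best end state = 2; path = [2, 2, 2, 2]

path = [2, 2, 2, 2]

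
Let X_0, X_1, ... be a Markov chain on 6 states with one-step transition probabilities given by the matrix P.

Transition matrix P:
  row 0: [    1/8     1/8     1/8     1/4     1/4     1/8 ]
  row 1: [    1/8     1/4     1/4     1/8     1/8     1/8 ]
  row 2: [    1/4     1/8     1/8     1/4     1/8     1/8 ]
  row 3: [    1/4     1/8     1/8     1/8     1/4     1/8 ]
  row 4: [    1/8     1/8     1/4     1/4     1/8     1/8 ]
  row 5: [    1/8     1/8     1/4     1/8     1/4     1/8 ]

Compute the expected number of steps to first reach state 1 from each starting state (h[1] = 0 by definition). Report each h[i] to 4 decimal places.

First-step conditioning: h[1] = 0; for i ≠ 1, h[i] = 1 + Σ_k P[i][k]·h[k].
  h[0] = 1 + 1/8·h[0] + 1/8·h[2] + 1/4·h[3] + 1/4·h[4] + 1/8·h[5]
  h[2] = 1 + 1/4·h[0] + 1/8·h[2] + 1/4·h[3] + 1/8·h[4] + 1/8·h[5]
  h[3] = 1 + 1/4·h[0] + 1/8·h[2] + 1/8·h[3] + 1/4·h[4] + 1/8·h[5]
  h[4] = 1 + 1/8·h[0] + 1/4·h[2] + 1/4·h[3] + 1/8·h[4] + 1/8·h[5]
  h[5] = 1 + 1/8·h[0] + 1/4·h[2] + 1/8·h[3] + 1/4·h[4] + 1/8·h[5]
Solving the 5×5 linear system over states ≠ 1 gives exactly h = [8, 0, 8, 8, 8, 8] (h[1] = 0 is the target).

h = [8.0000, 0.0000, 8.0000, 8.0000, 8.0000, 8.0000]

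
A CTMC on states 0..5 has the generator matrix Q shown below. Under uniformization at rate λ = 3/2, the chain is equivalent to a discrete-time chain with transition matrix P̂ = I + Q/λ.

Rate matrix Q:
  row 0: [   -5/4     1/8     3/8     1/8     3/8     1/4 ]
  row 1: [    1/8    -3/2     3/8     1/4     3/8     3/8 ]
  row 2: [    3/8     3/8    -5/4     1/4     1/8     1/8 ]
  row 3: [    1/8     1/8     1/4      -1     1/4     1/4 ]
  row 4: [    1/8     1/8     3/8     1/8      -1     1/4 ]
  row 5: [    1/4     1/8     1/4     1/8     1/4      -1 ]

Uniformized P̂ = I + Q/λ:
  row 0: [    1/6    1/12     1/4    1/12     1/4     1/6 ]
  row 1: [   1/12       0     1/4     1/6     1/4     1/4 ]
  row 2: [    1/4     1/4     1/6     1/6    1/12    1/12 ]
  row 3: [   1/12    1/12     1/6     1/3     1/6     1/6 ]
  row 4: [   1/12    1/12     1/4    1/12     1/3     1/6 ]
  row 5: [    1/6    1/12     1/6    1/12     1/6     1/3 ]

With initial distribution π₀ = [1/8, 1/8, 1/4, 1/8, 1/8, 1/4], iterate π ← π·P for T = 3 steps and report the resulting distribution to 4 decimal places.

π = [0.1457, 0.1086, 0.2047, 0.1458, 0.2046, 0.1906]

t=0: π = [0.1250, 0.1250, 0.2500, 0.1250, 0.1250, 0.2500]
t=1: π = [0.1563, 0.1146, 0.1979, 0.1458, 0.1875, 0.1979]
t=2: π = [0.1458, 0.1068, 0.2049, 0.1458, 0.2040, 0.1927]
t=3: π = [0.1457, 0.1086, 0.2047, 0.1458, 0.2046, 0.1906]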